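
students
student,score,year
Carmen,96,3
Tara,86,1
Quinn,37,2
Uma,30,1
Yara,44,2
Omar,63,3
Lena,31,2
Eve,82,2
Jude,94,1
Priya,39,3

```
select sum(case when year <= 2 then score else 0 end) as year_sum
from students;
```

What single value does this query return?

student=Carmen: ✗
student=Tara: ✓ → 86
student=Quinn: ✓ → 37
student=Uma: ✓ → 30
student=Yara: ✓ → 44
student=Omar: ✗
student=Lena: ✓ → 31
student=Eve: ✓ → 82
student=Jude: ✓ → 94
student=Priya: ✗
year_sum = 86 + 37 + 30 + 44 + 31 + 82 + 94 = 404

404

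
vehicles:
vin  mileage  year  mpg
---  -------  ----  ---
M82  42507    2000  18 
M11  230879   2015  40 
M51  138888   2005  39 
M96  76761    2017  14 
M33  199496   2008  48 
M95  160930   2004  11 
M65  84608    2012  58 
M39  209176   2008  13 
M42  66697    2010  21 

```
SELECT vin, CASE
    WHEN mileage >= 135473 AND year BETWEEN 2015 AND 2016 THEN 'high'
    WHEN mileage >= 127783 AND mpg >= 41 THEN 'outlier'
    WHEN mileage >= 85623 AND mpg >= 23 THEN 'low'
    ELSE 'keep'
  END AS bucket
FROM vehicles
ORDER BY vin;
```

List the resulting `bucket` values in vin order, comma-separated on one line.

vin=M11: mileage >= 135473 AND year BETWEEN 2015 AND 2016 → high
vin=M33: mileage >= 127783 AND mpg >= 41 → outlier
vin=M39: ELSE → keep
vin=M42: ELSE → keep
vin=M51: mileage >= 85623 AND mpg >= 23 → low
vin=M65: ELSE → keep
vin=M82: ELSE → keep
vin=M95: ELSE → keep
vin=M96: ELSE → keep

high, outlier, keep, keep, low, keep, keep, keep, keep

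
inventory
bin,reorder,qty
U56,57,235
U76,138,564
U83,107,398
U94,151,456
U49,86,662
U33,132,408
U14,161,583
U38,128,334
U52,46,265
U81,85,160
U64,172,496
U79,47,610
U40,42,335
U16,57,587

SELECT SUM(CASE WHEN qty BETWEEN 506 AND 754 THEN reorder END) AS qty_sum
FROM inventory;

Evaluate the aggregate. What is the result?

bin=U56: ✗
bin=U76: ✓ → 138
bin=U83: ✗
bin=U94: ✗
bin=U49: ✓ → 86
bin=U33: ✗
bin=U14: ✓ → 161
bin=U38: ✗
bin=U52: ✗
bin=U81: ✗
bin=U64: ✗
bin=U79: ✓ → 47
bin=U40: ✗
bin=U16: ✓ → 57
qty_sum = 138 + 86 + 161 + 47 + 57 = 489

489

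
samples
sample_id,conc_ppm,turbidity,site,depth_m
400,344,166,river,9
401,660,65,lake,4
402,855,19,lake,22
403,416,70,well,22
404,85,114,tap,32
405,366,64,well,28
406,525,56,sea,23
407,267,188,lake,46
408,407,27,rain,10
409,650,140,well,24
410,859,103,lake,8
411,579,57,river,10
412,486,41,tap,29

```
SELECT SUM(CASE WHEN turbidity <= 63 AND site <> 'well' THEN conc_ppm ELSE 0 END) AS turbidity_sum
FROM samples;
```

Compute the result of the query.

2852

sample_id=400: ✗
sample_id=401: ✗
sample_id=402: ✓ → 855
sample_id=403: ✗
sample_id=404: ✗
sample_id=405: ✗
sample_id=406: ✓ → 525
sample_id=407: ✗
sample_id=408: ✓ → 407
sample_id=409: ✗
sample_id=410: ✗
sample_id=411: ✓ → 579
sample_id=412: ✓ → 486
turbidity_sum = 855 + 525 + 407 + 579 + 486 = 2852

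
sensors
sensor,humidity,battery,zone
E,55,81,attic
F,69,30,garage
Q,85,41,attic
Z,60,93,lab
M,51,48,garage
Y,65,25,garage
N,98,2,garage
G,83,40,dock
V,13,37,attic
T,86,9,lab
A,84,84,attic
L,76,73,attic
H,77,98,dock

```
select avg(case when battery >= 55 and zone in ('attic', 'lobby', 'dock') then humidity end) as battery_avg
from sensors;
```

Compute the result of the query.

73

sensor=E: ✓ → 55
sensor=F: ✗
sensor=Q: ✗
sensor=Z: ✗
sensor=M: ✗
sensor=Y: ✗
sensor=N: ✗
sensor=G: ✗
sensor=V: ✗
sensor=T: ✗
sensor=A: ✓ → 84
sensor=L: ✓ → 76
sensor=H: ✓ → 77
battery_avg = (55 + 84 + 76 + 77) / 4 = 73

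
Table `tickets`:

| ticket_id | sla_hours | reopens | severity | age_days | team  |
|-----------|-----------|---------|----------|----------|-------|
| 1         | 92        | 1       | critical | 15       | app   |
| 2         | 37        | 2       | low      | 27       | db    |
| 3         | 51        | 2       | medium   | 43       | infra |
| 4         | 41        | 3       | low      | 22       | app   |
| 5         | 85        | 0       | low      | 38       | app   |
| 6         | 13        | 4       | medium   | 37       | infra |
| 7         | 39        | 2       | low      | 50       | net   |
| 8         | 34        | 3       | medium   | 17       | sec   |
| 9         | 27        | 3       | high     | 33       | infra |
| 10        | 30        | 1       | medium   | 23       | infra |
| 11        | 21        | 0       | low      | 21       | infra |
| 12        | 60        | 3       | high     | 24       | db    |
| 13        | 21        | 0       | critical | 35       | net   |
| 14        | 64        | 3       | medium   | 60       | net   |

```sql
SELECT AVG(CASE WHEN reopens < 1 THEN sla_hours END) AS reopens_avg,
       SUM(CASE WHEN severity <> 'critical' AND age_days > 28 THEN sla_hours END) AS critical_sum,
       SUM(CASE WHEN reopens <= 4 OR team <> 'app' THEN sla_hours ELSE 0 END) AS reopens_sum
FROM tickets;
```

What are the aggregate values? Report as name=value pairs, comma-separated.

[reopens_avg: reopens < 1]
ticket_id=1: ✗
ticket_id=2: ✗
ticket_id=3: ✗
ticket_id=4: ✗
ticket_id=5: ✓ → 85
ticket_id=6: ✗
ticket_id=7: ✗
ticket_id=8: ✗
ticket_id=9: ✗
ticket_id=10: ✗
ticket_id=11: ✓ → 21
ticket_id=12: ✗
ticket_id=13: ✓ → 21
ticket_id=14: ✗
reopens_avg = (85 + 21 + 21) / 3 = 42.3333333333
—
[critical_sum: severity <> 'critical' AND age_days > 28]
ticket_id=1: ✗
ticket_id=2: ✗
ticket_id=3: ✓ → 51
ticket_id=4: ✗
ticket_id=5: ✓ → 85
ticket_id=6: ✓ → 13
ticket_id=7: ✓ → 39
ticket_id=8: ✗
ticket_id=9: ✓ → 27
ticket_id=10: ✗
ticket_id=11: ✗
ticket_id=12: ✗
ticket_id=13: ✗
ticket_id=14: ✓ → 64
critical_sum = 51 + 85 + 13 + 39 + 27 + 64 = 279
—
[reopens_sum: reopens <= 4 OR team <> 'app']
ticket_id=1: ✓ → 92
ticket_id=2: ✓ → 37
ticket_id=3: ✓ → 51
ticket_id=4: ✓ → 41
ticket_id=5: ✓ → 85
ticket_id=6: ✓ → 13
ticket_id=7: ✓ → 39
ticket_id=8: ✓ → 34
ticket_id=9: ✓ → 27
ticket_id=10: ✓ → 30
ticket_id=11: ✓ → 21
ticket_id=12: ✓ → 60
ticket_id=13: ✓ → 21
ticket_id=14: ✓ → 64
reopens_sum = 92 + 37 + 51 + 41 + 85 + 13 + 39 + 34 + 27 + 30 + 21 + 60 + 21 + 64 = 615

reopens_avg=42.3333333333, critical_sum=279, reopens_sum=615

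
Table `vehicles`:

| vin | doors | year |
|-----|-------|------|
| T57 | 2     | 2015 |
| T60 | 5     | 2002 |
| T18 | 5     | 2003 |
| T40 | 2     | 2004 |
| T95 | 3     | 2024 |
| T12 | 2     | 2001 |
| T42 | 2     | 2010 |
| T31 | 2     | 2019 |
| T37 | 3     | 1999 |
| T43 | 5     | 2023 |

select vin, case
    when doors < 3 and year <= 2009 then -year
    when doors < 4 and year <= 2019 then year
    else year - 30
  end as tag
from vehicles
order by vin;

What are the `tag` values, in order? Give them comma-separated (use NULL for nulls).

vin=T12: doors < 3 and year <= 2009 → -2001
vin=T18: ELSE → 1973
vin=T31: doors < 4 and year <= 2019 → 2019
vin=T37: doors < 4 and year <= 2019 → 1999
vin=T40: doors < 3 and year <= 2009 → -2004
vin=T42: doors < 4 and year <= 2019 → 2010
vin=T43: ELSE → 1993
vin=T57: doors < 4 and year <= 2019 → 2015
vin=T60: ELSE → 1972
vin=T95: ELSE → 1994

-2001, 1973, 2019, 1999, -2004, 2010, 1993, 2015, 1972, 1994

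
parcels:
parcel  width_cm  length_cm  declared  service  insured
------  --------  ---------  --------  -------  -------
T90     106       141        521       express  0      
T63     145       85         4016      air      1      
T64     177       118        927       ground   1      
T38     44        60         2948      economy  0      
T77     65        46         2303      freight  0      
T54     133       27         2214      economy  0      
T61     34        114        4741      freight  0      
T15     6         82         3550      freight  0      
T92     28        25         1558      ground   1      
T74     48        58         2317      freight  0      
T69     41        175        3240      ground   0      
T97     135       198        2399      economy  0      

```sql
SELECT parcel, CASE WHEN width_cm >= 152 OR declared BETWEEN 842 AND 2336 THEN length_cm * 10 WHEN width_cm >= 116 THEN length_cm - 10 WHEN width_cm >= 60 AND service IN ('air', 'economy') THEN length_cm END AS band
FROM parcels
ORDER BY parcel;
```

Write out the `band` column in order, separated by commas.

NULL, NULL, 270, NULL, 75, 1180, NULL, 580, 460, NULL, 250, 188

parcel=T15: (no match → NULL) → NULL
parcel=T38: (no match → NULL) → NULL
parcel=T54: width_cm >= 152 OR declared BETWEEN 842 AND 2336 → 270
parcel=T61: (no match → NULL) → NULL
parcel=T63: width_cm >= 116 → 75
parcel=T64: width_cm >= 152 OR declared BETWEEN 842 AND 2336 → 1180
parcel=T69: (no match → NULL) → NULL
parcel=T74: width_cm >= 152 OR declared BETWEEN 842 AND 2336 → 580
parcel=T77: width_cm >= 152 OR declared BETWEEN 842 AND 2336 → 460
parcel=T90: (no match → NULL) → NULL
parcel=T92: width_cm >= 152 OR declared BETWEEN 842 AND 2336 → 250
parcel=T97: width_cm >= 116 → 188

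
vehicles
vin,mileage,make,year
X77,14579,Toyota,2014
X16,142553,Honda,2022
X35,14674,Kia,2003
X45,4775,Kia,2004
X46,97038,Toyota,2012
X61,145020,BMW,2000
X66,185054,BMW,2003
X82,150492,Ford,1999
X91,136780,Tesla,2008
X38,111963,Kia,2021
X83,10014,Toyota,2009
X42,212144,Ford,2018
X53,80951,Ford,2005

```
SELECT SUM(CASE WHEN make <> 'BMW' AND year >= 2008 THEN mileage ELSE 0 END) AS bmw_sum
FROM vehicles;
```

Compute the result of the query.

vin=X77: ✓ → 14579
vin=X16: ✓ → 142553
vin=X35: ✗
vin=X45: ✗
vin=X46: ✓ → 97038
vin=X61: ✗
vin=X66: ✗
vin=X82: ✗
vin=X91: ✓ → 136780
vin=X38: ✓ → 111963
vin=X83: ✓ → 10014
vin=X42: ✓ → 212144
vin=X53: ✗
bmw_sum = 14579 + 142553 + 97038 + 136780 + 111963 + 10014 + 212144 = 725071

725071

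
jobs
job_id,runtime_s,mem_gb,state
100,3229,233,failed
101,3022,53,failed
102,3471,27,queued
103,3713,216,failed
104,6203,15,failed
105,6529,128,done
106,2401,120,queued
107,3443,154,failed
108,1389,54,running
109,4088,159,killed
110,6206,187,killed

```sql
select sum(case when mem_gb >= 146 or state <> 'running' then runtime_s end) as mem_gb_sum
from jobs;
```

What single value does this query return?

job_id=100: ✓ → 3229
job_id=101: ✓ → 3022
job_id=102: ✓ → 3471
job_id=103: ✓ → 3713
job_id=104: ✓ → 6203
job_id=105: ✓ → 6529
job_id=106: ✓ → 2401
job_id=107: ✓ → 3443
job_id=108: ✗
job_id=109: ✓ → 4088
job_id=110: ✓ → 6206
mem_gb_sum = 3229 + 3022 + 3471 + 3713 + 6203 + 6529 + 2401 + 3443 + 4088 + 6206 = 42305

42305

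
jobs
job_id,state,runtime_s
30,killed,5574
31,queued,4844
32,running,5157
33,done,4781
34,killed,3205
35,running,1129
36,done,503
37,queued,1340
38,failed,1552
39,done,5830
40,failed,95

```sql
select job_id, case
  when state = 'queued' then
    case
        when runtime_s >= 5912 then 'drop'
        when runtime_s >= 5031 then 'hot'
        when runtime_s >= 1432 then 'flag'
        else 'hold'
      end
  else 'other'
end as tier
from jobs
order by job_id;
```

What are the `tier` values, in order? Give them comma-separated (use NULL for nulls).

job_id=30: state='killed' → outer ELSE → other
job_id=31: state='queued' → inner[runtime_s >= 1432] → flag
job_id=32: state='running' → outer ELSE → other
job_id=33: state='done' → outer ELSE → other
job_id=34: state='killed' → outer ELSE → other
job_id=35: state='running' → outer ELSE → other
job_id=36: state='done' → outer ELSE → other
job_id=37: state='queued' → inner[ELSE] → hold
job_id=38: state='failed' → outer ELSE → other
job_id=39: state='done' → outer ELSE → other
job_id=40: state='failed' → outer ELSE → other

other, flag, other, other, other, other, other, hold, other, other, other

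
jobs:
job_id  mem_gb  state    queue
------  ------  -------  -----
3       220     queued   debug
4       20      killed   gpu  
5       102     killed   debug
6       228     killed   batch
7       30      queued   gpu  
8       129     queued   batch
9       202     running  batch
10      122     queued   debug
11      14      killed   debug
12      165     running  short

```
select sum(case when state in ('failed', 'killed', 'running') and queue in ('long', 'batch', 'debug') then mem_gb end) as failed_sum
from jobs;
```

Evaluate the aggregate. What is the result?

job_id=3: ✗
job_id=4: ✗
job_id=5: ✓ → 102
job_id=6: ✓ → 228
job_id=7: ✗
job_id=8: ✗
job_id=9: ✓ → 202
job_id=10: ✗
job_id=11: ✓ → 14
job_id=12: ✗
failed_sum = 102 + 228 + 202 + 14 = 546

546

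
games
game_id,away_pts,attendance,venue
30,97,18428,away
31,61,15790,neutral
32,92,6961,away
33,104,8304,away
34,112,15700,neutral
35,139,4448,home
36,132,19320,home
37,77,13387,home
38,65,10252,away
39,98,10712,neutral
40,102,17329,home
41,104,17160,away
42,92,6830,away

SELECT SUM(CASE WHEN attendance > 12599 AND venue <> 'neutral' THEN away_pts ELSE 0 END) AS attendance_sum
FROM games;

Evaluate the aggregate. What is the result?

game_id=30: ✓ → 97
game_id=31: ✗
game_id=32: ✗
game_id=33: ✗
game_id=34: ✗
game_id=35: ✗
game_id=36: ✓ → 132
game_id=37: ✓ → 77
game_id=38: ✗
game_id=39: ✗
game_id=40: ✓ → 102
game_id=41: ✓ → 104
game_id=42: ✗
attendance_sum = 97 + 132 + 77 + 102 + 104 = 512

512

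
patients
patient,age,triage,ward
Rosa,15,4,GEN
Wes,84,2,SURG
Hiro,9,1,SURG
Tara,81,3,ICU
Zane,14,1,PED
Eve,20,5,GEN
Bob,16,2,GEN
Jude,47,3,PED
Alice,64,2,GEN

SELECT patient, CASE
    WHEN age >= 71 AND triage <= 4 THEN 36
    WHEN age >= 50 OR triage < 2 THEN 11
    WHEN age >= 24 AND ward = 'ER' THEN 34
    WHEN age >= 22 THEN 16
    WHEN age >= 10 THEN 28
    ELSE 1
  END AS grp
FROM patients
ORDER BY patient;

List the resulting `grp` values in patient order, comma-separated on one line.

patient=Alice: age >= 50 OR triage < 2 → 11
patient=Bob: age >= 10 → 28
patient=Eve: age >= 10 → 28
patient=Hiro: age >= 50 OR triage < 2 → 11
patient=Jude: age >= 22 → 16
patient=Rosa: age >= 10 → 28
patient=Tara: age >= 71 AND triage <= 4 → 36
patient=Wes: age >= 71 AND triage <= 4 → 36
patient=Zane: age >= 50 OR triage < 2 → 11

11, 28, 28, 11, 16, 28, 36, 36, 11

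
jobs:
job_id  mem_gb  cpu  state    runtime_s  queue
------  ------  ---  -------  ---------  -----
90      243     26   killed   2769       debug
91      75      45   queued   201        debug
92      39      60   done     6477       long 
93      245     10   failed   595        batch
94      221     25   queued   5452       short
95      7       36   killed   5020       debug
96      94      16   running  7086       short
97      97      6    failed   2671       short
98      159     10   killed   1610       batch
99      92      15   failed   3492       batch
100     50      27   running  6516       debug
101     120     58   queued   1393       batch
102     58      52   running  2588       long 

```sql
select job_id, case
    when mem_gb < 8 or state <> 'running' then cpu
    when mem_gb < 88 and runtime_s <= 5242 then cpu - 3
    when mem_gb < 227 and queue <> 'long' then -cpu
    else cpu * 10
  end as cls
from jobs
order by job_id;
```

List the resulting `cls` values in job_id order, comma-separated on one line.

26, 45, 60, 10, 25, 36, -16, 6, 10, 15, -27, 58, 49

job_id=90: mem_gb < 8 or state <> 'running' → 26
job_id=91: mem_gb < 8 or state <> 'running' → 45
job_id=92: mem_gb < 8 or state <> 'running' → 60
job_id=93: mem_gb < 8 or state <> 'running' → 10
job_id=94: mem_gb < 8 or state <> 'running' → 25
job_id=95: mem_gb < 8 or state <> 'running' → 36
job_id=96: mem_gb < 227 and queue <> 'long' → -16
job_id=97: mem_gb < 8 or state <> 'running' → 6
job_id=98: mem_gb < 8 or state <> 'running' → 10
job_id=99: mem_gb < 8 or state <> 'running' → 15
job_id=100: mem_gb < 227 and queue <> 'long' → -27
job_id=101: mem_gb < 8 or state <> 'running' → 58
job_id=102: mem_gb < 88 and runtime_s <= 5242 → 49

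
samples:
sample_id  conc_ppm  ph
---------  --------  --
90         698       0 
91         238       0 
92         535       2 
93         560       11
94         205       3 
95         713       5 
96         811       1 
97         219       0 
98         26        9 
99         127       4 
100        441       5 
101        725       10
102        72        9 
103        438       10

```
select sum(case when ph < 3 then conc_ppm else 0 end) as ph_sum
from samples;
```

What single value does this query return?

2501

sample_id=90: ✓ → 698
sample_id=91: ✓ → 238
sample_id=92: ✓ → 535
sample_id=93: ✗
sample_id=94: ✗
sample_id=95: ✗
sample_id=96: ✓ → 811
sample_id=97: ✓ → 219
sample_id=98: ✗
sample_id=99: ✗
sample_id=100: ✗
sample_id=101: ✗
sample_id=102: ✗
sample_id=103: ✗
ph_sum = 698 + 238 + 535 + 811 + 219 = 2501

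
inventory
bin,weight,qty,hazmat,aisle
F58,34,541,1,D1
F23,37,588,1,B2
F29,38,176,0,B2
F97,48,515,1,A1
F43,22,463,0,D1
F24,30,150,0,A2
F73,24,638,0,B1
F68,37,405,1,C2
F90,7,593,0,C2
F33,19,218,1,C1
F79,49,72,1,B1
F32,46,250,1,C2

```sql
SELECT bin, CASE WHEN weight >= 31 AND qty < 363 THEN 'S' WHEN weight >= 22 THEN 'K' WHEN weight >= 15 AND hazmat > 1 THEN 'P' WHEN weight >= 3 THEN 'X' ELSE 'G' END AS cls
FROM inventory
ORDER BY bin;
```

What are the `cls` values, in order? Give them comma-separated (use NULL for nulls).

K, K, S, S, X, K, K, K, K, S, X, K

bin=F23: weight >= 22 → K
bin=F24: weight >= 22 → K
bin=F29: weight >= 31 AND qty < 363 → S
bin=F32: weight >= 31 AND qty < 363 → S
bin=F33: weight >= 3 → X
bin=F43: weight >= 22 → K
bin=F58: weight >= 22 → K
bin=F68: weight >= 22 → K
bin=F73: weight >= 22 → K
bin=F79: weight >= 31 AND qty < 363 → S
bin=F90: weight >= 3 → X
bin=F97: weight >= 22 → K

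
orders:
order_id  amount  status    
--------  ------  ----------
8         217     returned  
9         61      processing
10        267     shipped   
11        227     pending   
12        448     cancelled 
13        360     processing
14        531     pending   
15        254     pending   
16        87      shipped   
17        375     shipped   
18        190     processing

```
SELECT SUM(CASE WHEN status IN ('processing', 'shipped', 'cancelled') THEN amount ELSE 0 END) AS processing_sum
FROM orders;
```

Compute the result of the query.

1788

order_id=8: ✗
order_id=9: ✓ → 61
order_id=10: ✓ → 267
order_id=11: ✗
order_id=12: ✓ → 448
order_id=13: ✓ → 360
order_id=14: ✗
order_id=15: ✗
order_id=16: ✓ → 87
order_id=17: ✓ → 375
order_id=18: ✓ → 190
processing_sum = 61 + 267 + 448 + 360 + 87 + 375 + 190 = 1788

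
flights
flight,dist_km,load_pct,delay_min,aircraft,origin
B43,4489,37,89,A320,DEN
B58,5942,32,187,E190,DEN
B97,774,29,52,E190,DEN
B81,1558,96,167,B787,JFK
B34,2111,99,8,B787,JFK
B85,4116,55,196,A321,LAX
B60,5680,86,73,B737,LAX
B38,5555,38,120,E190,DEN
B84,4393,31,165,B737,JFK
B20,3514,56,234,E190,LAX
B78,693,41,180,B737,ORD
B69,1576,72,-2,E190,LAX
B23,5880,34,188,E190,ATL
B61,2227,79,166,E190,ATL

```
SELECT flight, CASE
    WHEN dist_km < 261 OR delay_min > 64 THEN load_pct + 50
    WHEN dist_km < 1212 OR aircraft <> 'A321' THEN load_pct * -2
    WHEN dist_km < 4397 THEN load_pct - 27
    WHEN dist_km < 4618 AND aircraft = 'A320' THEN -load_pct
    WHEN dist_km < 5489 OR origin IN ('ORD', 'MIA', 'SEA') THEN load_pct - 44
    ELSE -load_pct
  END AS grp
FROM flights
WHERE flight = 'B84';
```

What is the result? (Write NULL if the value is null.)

81

flight = B84: dist_km=4393, load_pct=31, delay_min=165, aircraft=B737, origin=JFK.
dist_km < 261 OR delay_min > 64 → true → 81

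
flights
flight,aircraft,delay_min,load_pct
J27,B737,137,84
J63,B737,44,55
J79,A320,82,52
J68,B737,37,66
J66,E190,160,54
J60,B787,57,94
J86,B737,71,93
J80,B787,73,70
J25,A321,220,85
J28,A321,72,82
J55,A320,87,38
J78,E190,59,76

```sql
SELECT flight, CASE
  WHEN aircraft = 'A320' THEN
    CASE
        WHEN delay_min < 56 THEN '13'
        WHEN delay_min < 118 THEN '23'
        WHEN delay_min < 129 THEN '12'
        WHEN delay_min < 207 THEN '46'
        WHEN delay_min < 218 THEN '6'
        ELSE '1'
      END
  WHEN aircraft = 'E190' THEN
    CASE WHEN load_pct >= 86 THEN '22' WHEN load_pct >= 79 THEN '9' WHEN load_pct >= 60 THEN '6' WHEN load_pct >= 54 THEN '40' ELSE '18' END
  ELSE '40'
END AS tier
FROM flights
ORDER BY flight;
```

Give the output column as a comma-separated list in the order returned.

flight=J25: aircraft='A321' → outer ELSE → 40
flight=J27: aircraft='B737' → outer ELSE → 40
flight=J28: aircraft='A321' → outer ELSE → 40
flight=J55: aircraft='A320' → inner[delay_min < 118] → 23
flight=J60: aircraft='B787' → outer ELSE → 40
flight=J63: aircraft='B737' → outer ELSE → 40
flight=J66: aircraft='E190' → inner[load_pct >= 54] → 40
flight=J68: aircraft='B737' → outer ELSE → 40
flight=J78: aircraft='E190' → inner[load_pct >= 60] → 6
flight=J79: aircraft='A320' → inner[delay_min < 118] → 23
flight=J80: aircraft='B787' → outer ELSE → 40
flight=J86: aircraft='B737' → outer ELSE → 40

40, 40, 40, 23, 40, 40, 40, 40, 6, 23, 40, 40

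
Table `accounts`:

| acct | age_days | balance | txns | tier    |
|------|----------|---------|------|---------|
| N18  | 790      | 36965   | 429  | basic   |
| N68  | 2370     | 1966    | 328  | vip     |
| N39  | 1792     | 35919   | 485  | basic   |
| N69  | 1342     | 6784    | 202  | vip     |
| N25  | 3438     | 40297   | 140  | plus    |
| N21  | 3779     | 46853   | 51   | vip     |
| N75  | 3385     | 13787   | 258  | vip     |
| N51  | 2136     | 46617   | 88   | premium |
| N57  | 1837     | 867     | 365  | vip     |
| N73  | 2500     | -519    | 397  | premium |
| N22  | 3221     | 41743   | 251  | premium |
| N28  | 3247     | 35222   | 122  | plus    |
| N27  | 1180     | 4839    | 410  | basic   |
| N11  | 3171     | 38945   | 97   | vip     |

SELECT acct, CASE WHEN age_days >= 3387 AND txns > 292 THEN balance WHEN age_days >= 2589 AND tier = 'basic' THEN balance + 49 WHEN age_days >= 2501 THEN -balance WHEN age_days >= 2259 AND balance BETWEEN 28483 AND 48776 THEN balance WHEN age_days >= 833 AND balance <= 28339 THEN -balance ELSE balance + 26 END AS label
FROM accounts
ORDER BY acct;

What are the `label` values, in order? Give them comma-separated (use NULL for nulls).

-38945, 36991, -46853, -41743, -40297, -4839, -35222, 35945, 46643, -867, -1966, -6784, 519, -13787

acct=N11: age_days >= 2501 → -38945
acct=N18: ELSE → 36991
acct=N21: age_days >= 2501 → -46853
acct=N22: age_days >= 2501 → -41743
acct=N25: age_days >= 2501 → -40297
acct=N27: age_days >= 833 AND balance <= 28339 → -4839
acct=N28: age_days >= 2501 → -35222
acct=N39: ELSE → 35945
acct=N51: ELSE → 46643
acct=N57: age_days >= 833 AND balance <= 28339 → -867
acct=N68: age_days >= 833 AND balance <= 28339 → -1966
acct=N69: age_days >= 833 AND balance <= 28339 → -6784
acct=N73: age_days >= 833 AND balance <= 28339 → 519
acct=N75: age_days >= 2501 → -13787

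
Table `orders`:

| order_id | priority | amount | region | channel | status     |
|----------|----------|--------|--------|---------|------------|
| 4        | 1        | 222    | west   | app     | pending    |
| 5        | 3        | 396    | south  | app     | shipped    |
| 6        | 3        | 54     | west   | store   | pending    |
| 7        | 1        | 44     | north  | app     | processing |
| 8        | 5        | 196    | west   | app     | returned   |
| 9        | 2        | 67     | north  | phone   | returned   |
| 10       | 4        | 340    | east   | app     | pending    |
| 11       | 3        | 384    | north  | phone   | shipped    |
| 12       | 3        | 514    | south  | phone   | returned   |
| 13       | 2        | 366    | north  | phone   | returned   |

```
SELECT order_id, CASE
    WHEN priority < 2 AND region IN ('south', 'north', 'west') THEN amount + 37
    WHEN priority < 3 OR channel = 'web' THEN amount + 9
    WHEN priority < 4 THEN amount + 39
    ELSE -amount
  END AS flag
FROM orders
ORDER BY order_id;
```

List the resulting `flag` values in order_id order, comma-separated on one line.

order_id=4: priority < 2 AND region IN ('south', 'north', 'west') → 259
order_id=5: priority < 4 → 435
order_id=6: priority < 4 → 93
order_id=7: priority < 2 AND region IN ('south', 'north', 'west') → 81
order_id=8: ELSE → -196
order_id=9: priority < 3 OR channel = 'web' → 76
order_id=10: ELSE → -340
order_id=11: priority < 4 → 423
order_id=12: priority < 4 → 553
order_id=13: priority < 3 OR channel = 'web' → 375

259, 435, 93, 81, -196, 76, -340, 423, 553, 375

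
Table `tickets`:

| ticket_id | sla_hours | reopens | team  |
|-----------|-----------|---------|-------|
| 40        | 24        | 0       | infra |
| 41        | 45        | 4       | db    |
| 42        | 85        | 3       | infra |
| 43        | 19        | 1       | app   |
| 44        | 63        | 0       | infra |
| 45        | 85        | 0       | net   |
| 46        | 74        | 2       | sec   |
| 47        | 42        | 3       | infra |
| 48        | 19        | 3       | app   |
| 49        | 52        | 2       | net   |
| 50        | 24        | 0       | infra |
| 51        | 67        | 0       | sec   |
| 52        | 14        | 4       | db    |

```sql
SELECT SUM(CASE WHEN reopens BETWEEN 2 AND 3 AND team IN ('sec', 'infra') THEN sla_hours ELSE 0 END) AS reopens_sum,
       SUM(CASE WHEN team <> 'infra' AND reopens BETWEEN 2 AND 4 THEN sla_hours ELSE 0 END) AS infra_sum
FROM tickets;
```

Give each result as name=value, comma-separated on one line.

[reopens_sum: reopens BETWEEN 2 AND 3 AND team IN ('sec', 'infra')]
ticket_id=40: ✗
ticket_id=41: ✗
ticket_id=42: ✓ → 85
ticket_id=43: ✗
ticket_id=44: ✗
ticket_id=45: ✗
ticket_id=46: ✓ → 74
ticket_id=47: ✓ → 42
ticket_id=48: ✗
ticket_id=49: ✗
ticket_id=50: ✗
ticket_id=51: ✗
ticket_id=52: ✗
reopens_sum = 85 + 74 + 42 = 201
—
[infra_sum: team <> 'infra' AND reopens BETWEEN 2 AND 4]
ticket_id=40: ✗
ticket_id=41: ✓ → 45
ticket_id=42: ✗
ticket_id=43: ✗
ticket_id=44: ✗
ticket_id=45: ✗
ticket_id=46: ✓ → 74
ticket_id=47: ✗
ticket_id=48: ✓ → 19
ticket_id=49: ✓ → 52
ticket_id=50: ✗
ticket_id=51: ✗
ticket_id=52: ✓ → 14
infra_sum = 45 + 74 + 19 + 52 + 14 = 204

reopens_sum=201, infra_sum=204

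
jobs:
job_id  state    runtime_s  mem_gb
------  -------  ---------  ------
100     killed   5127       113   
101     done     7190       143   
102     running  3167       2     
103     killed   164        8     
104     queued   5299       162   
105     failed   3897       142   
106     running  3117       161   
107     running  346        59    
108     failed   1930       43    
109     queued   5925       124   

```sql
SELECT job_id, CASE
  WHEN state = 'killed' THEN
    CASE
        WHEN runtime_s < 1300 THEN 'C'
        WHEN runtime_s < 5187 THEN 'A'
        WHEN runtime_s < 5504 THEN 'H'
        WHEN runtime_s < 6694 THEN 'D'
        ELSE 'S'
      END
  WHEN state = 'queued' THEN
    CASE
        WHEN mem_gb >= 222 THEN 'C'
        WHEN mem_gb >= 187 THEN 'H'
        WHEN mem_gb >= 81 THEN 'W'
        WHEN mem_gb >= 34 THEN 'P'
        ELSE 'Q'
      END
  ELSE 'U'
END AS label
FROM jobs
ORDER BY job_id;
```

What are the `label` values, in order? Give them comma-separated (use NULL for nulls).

job_id=100: state='killed' → inner[runtime_s < 5187] → A
job_id=101: state='done' → outer ELSE → U
job_id=102: state='running' → outer ELSE → U
job_id=103: state='killed' → inner[runtime_s < 1300] → C
job_id=104: state='queued' → inner[mem_gb >= 81] → W
job_id=105: state='failed' → outer ELSE → U
job_id=106: state='running' → outer ELSE → U
job_id=107: state='running' → outer ELSE → U
job_id=108: state='failed' → outer ELSE → U
job_id=109: state='queued' → inner[mem_gb >= 81] → W

A, U, U, C, W, U, U, U, U, W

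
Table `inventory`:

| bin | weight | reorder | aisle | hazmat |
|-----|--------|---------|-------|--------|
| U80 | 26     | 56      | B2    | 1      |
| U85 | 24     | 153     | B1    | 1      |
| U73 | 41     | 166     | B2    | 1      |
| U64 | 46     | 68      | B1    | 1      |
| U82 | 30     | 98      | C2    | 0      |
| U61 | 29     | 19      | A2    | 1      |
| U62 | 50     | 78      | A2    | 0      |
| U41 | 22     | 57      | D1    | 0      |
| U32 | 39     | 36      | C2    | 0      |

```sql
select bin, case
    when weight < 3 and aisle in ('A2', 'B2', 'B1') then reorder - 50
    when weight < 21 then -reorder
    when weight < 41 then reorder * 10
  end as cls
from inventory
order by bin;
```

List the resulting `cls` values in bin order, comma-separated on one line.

bin=U32: weight < 41 → 360
bin=U41: weight < 41 → 570
bin=U61: weight < 41 → 190
bin=U62: (no match → NULL) → NULL
bin=U64: (no match → NULL) → NULL
bin=U73: (no match → NULL) → NULL
bin=U80: weight < 41 → 560
bin=U82: weight < 41 → 980
bin=U85: weight < 41 → 1530

360, 570, 190, NULL, NULL, NULL, 560, 980, 1530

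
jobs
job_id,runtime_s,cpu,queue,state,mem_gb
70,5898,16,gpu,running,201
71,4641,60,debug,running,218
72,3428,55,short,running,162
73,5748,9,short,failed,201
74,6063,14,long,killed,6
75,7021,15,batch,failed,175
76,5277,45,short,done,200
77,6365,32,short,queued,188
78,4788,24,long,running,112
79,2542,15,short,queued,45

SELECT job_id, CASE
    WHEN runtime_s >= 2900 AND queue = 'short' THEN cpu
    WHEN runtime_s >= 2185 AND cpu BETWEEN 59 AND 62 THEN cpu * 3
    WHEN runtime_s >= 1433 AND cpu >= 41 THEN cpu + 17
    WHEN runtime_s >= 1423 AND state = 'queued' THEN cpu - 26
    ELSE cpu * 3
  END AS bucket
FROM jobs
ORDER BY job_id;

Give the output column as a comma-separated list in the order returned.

48, 180, 55, 9, 42, 45, 45, 32, 72, -11

job_id=70: ELSE → 48
job_id=71: runtime_s >= 2185 AND cpu BETWEEN 59 AND 62 → 180
job_id=72: runtime_s >= 2900 AND queue = 'short' → 55
job_id=73: runtime_s >= 2900 AND queue = 'short' → 9
job_id=74: ELSE → 42
job_id=75: ELSE → 45
job_id=76: runtime_s >= 2900 AND queue = 'short' → 45
job_id=77: runtime_s >= 2900 AND queue = 'short' → 32
job_id=78: ELSE → 72
job_id=79: runtime_s >= 1423 AND state = 'queued' → -11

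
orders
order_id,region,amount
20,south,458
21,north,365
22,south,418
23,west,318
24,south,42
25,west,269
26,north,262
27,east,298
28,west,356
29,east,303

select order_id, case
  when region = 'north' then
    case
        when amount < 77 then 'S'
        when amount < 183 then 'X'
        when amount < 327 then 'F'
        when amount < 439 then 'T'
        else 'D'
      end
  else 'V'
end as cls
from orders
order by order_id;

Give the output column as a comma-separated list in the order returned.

V, T, V, V, V, V, F, V, V, V

order_id=20: region='south' → outer ELSE → V
order_id=21: region='north' → inner[amount < 439] → T
order_id=22: region='south' → outer ELSE → V
order_id=23: region='west' → outer ELSE → V
order_id=24: region='south' → outer ELSE → V
order_id=25: region='west' → outer ELSE → V
order_id=26: region='north' → inner[amount < 327] → F
order_id=27: region='east' → outer ELSE → V
order_id=28: region='west' → outer ELSE → V
order_id=29: region='east' → outer ELSE → V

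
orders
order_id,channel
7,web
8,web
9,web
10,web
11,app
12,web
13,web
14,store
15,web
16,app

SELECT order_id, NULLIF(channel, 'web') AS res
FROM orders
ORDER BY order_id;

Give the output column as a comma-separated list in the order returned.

NULL, NULL, NULL, NULL, app, NULL, NULL, store, NULL, app

order_id=7: channel=web vs web: equal → NULL
order_id=8: channel=web vs web: equal → NULL
order_id=9: channel=web vs web: equal → NULL
order_id=10: channel=web vs web: equal → NULL
order_id=11: channel=app vs web: differ → app
order_id=12: channel=web vs web: equal → NULL
order_id=13: channel=web vs web: equal → NULL
order_id=14: channel=store vs web: differ → store
order_id=15: channel=web vs web: equal → NULL
order_id=16: channel=app vs web: differ → app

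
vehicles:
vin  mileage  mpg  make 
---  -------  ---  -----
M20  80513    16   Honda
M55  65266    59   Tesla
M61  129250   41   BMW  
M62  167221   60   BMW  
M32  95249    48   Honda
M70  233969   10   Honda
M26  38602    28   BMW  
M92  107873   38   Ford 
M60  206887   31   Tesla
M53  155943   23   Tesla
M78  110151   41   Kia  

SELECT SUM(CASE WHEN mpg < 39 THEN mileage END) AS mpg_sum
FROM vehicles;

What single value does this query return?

823787

vin=M20: ✓ → 80513
vin=M55: ✗
vin=M61: ✗
vin=M62: ✗
vin=M32: ✗
vin=M70: ✓ → 233969
vin=M26: ✓ → 38602
vin=M92: ✓ → 107873
vin=M60: ✓ → 206887
vin=M53: ✓ → 155943
vin=M78: ✗
mpg_sum = 80513 + 233969 + 38602 + 107873 + 206887 + 155943 = 823787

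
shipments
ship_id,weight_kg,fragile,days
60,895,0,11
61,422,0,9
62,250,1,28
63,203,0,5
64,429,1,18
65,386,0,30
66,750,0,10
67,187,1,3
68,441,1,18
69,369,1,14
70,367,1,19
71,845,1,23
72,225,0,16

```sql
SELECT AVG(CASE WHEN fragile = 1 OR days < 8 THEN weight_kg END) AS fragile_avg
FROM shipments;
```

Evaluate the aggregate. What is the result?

386.375

ship_id=60: ✗
ship_id=61: ✗
ship_id=62: ✓ → 250
ship_id=63: ✓ → 203
ship_id=64: ✓ → 429
ship_id=65: ✗
ship_id=66: ✗
ship_id=67: ✓ → 187
ship_id=68: ✓ → 441
ship_id=69: ✓ → 369
ship_id=70: ✓ → 367
ship_id=71: ✓ → 845
ship_id=72: ✗
fragile_avg = (250 + 203 + 429 + 187 + 441 + 369 + 367 + 845) / 8 = 386.375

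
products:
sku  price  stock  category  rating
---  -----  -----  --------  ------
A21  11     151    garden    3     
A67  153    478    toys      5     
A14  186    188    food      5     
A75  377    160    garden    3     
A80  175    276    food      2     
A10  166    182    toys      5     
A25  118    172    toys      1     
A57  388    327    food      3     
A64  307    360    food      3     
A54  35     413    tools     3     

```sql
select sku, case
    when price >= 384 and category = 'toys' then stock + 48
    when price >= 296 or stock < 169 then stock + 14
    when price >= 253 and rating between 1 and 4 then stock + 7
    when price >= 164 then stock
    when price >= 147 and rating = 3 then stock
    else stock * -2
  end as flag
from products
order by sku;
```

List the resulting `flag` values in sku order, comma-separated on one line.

sku=A10: price >= 164 → 182
sku=A14: price >= 164 → 188
sku=A21: price >= 296 or stock < 169 → 165
sku=A25: ELSE → -344
sku=A54: ELSE → -826
sku=A57: price >= 296 or stock < 169 → 341
sku=A64: price >= 296 or stock < 169 → 374
sku=A67: ELSE → -956
sku=A75: price >= 296 or stock < 169 → 174
sku=A80: price >= 164 → 276

182, 188, 165, -344, -826, 341, 374, -956, 174, 276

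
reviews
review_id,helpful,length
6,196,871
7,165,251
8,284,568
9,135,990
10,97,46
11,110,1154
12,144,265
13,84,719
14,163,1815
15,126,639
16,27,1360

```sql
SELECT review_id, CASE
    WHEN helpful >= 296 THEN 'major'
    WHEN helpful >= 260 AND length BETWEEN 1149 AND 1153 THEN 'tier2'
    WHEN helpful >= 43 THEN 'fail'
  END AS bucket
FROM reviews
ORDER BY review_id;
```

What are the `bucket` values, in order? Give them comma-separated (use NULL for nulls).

fail, fail, fail, fail, fail, fail, fail, fail, fail, fail, NULL

review_id=6: helpful >= 43 → fail
review_id=7: helpful >= 43 → fail
review_id=8: helpful >= 43 → fail
review_id=9: helpful >= 43 → fail
review_id=10: helpful >= 43 → fail
review_id=11: helpful >= 43 → fail
review_id=12: helpful >= 43 → fail
review_id=13: helpful >= 43 → fail
review_id=14: helpful >= 43 → fail
review_id=15: helpful >= 43 → fail
review_id=16: (no match → NULL) → NULL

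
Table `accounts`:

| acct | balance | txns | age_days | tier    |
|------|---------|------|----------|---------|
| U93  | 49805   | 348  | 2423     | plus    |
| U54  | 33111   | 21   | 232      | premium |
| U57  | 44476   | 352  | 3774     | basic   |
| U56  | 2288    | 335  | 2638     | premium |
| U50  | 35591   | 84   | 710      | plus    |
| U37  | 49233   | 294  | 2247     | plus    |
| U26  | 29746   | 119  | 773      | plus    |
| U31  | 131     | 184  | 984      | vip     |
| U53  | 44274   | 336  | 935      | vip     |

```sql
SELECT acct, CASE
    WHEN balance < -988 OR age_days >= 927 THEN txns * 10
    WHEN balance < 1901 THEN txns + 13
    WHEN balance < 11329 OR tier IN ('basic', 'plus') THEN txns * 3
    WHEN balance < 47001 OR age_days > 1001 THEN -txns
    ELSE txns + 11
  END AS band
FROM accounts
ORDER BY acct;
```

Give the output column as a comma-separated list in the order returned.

acct=U26: balance < 11329 OR tier IN ('basic', 'plus') → 357
acct=U31: balance < -988 OR age_days >= 927 → 1840
acct=U37: balance < -988 OR age_days >= 927 → 2940
acct=U50: balance < 11329 OR tier IN ('basic', 'plus') → 252
acct=U53: balance < -988 OR age_days >= 927 → 3360
acct=U54: balance < 47001 OR age_days > 1001 → -21
acct=U56: balance < -988 OR age_days >= 927 → 3350
acct=U57: balance < -988 OR age_days >= 927 → 3520
acct=U93: balance < -988 OR age_days >= 927 → 3480

357, 1840, 2940, 252, 3360, -21, 3350, 3520, 3480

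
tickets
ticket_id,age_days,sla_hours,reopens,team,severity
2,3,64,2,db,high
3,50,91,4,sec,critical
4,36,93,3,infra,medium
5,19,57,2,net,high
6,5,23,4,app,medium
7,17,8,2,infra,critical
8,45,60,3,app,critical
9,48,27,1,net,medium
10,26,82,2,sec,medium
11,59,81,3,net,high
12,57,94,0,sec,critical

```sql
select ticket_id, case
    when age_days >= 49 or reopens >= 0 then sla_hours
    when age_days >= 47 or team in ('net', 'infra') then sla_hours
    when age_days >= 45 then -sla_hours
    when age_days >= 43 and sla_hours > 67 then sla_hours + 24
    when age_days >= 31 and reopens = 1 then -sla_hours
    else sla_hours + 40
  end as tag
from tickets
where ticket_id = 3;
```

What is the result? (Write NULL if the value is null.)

ticket_id = 3: age_days=50, sla_hours=91, reopens=4, team=sec, severity=critical.
age_days >= 49 or reopens >= 0 → true → 91

91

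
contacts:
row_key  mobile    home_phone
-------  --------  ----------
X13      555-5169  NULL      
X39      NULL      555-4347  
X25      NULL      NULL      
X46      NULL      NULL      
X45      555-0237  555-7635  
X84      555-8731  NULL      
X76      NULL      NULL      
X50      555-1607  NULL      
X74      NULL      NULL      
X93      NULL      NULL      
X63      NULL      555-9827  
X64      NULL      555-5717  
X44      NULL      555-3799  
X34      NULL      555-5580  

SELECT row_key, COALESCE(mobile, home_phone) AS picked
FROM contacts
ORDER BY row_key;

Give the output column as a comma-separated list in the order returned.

row_key=X13: mobile=555-5169 → 555-5169
row_key=X25: mobile=NULL, home_phone=NULL (all NULL) → NULL
row_key=X34: mobile=NULL, home_phone=555-5580 → 555-5580
row_key=X39: mobile=NULL, home_phone=555-4347 → 555-4347
row_key=X44: mobile=NULL, home_phone=555-3799 → 555-3799
row_key=X45: mobile=555-0237 → 555-0237
row_key=X46: mobile=NULL, home_phone=NULL (all NULL) → NULL
row_key=X50: mobile=555-1607 → 555-1607
row_key=X63: mobile=NULL, home_phone=555-9827 → 555-9827
row_key=X64: mobile=NULL, home_phone=555-5717 → 555-5717
row_key=X74: mobile=NULL, home_phone=NULL (all NULL) → NULL
row_key=X76: mobile=NULL, home_phone=NULL (all NULL) → NULL
row_key=X84: mobile=555-8731 → 555-8731
row_key=X93: mobile=NULL, home_phone=NULL (all NULL) → NULL

555-5169, NULL, 555-5580, 555-4347, 555-3799, 555-0237, NULL, 555-1607, 555-9827, 555-5717, NULL, NULL, 555-8731, NULL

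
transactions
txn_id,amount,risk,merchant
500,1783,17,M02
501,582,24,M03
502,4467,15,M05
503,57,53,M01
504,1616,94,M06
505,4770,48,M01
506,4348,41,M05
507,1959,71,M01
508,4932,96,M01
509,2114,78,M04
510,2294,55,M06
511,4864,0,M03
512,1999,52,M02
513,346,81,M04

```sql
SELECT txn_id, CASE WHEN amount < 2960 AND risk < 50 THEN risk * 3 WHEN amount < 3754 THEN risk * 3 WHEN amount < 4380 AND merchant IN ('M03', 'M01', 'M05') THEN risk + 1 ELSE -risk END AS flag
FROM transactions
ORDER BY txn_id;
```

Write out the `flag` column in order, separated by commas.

txn_id=500: amount < 2960 AND risk < 50 → 51
txn_id=501: amount < 2960 AND risk < 50 → 72
txn_id=502: ELSE → -15
txn_id=503: amount < 3754 → 159
txn_id=504: amount < 3754 → 282
txn_id=505: ELSE → -48
txn_id=506: amount < 4380 AND merchant IN ('M03', 'M01', 'M05') → 42
txn_id=507: amount < 3754 → 213
txn_id=508: ELSE → -96
txn_id=509: amount < 3754 → 234
txn_id=510: amount < 3754 → 165
txn_id=511: ELSE → 0
txn_id=512: amount < 3754 → 156
txn_id=513: amount < 3754 → 243

51, 72, -15, 159, 282, -48, 42, 213, -96, 234, 165, 0, 156, 243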